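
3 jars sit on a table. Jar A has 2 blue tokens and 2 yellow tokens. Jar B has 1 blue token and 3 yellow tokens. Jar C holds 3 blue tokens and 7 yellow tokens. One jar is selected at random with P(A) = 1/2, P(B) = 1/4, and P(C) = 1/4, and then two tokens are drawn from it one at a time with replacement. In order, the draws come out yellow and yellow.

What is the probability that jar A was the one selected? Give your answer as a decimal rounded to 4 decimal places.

Compute the likelihood of the observed sequence for each case: P(data | jar A) = (2/4)(2/4) = 0.25; P(data | jar B) = (3/4)(3/4) = 0.5625; P(data | jar C) = (7/10)(7/10) = 0.49.
Weighting by the prior gives 1/2 · 0.25 = 0.125, 1/4 · 0.5625 = 0.14062, 1/4 · 0.49 = 0.1225; summing to 0.38812.
So P(jar A | data) = (0.125) / (0.38812) = 0.32206.

0.3221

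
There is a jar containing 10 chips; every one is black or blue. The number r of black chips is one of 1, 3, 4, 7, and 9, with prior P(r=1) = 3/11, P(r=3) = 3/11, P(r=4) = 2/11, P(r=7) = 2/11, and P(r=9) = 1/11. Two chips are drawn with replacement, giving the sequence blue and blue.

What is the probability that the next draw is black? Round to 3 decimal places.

Under each hypothesis, the probability of the observed sequence is: P(data | r = 1) = (9/10)(9/10) = 0.81; P(data | r = 3) = (7/10)(7/10) = 0.49; P(data | r = 4) = (6/10)(6/10) = 0.36; P(data | r = 7) = (3/10)(3/10) = 0.09; P(data | r = 9) = (1/10)(1/10) = 0.01.
Multiplying each by its prior: 3/11 · 0.81 = 0.22091, 3/11 · 0.49 = 0.13364, 2/11 · 0.36 = 0.065455, 2/11 · 0.09 = 0.016364, 1/11 · 0.01 = 0.00090909; with total 0.43727.
Normalising, the posterior is P(r = 1 | data) = 0.5052, P(r = 3 | data) = 0.30561, P(r = 4 | data) = 0.14969, P(r = 7 | data) = 0.037422, P(r = 9 | data) = 0.002079.
The predictive probability is P(black next | data) = (1/10)(0.5052) + (3/10)(0.30561) + (2/5)(0.14969) + (7/10)(0.037422) + (9/10)(0.002079) = 0.23015.

0.230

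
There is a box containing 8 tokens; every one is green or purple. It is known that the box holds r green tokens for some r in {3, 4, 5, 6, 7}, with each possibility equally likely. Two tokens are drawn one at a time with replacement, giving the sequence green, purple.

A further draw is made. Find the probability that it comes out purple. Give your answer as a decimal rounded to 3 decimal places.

0.413

For each hypothesis, P(data | H) works out to: P(data | r = 3) = (3/8)(5/8) = 15/64; P(data | r = 4) = (4/8)(4/8) = 1/4; P(data | r = 5) = (5/8)(3/8) = 15/64; P(data | r = 6) = (6/8)(2/8) = 3/16; P(data | r = 7) = (7/8)(1/8) = 7/64.
Weighting by the prior gives 1/5 · 15/64 = 3/64, 1/5 · 1/4 = 1/20, 1/5 · 15/64 = 3/64, 1/5 · 3/16 = 3/80, 1/5 · 7/64 = 7/320; these sum to 13/64.
Dividing through by the total gives posterior P(r = 3 | data) = 3/13, P(r = 4 | data) = 16/65, P(r = 5 | data) = 3/13, P(r = 6 | data) = 12/65, P(r = 7 | data) = 7/65.
So P(purple next | data) = Σ P(purple next | H) P(H | data) = (5/8)(3/13) + (1/2)(16/65) + (3/8)(3/13) + (1/4)(12/65) + (1/8)(7/65) = 43/104.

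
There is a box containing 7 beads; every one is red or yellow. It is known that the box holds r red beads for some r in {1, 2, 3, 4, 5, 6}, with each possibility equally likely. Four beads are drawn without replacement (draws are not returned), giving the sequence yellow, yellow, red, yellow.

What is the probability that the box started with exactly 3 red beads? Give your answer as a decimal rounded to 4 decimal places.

Under each hypothesis, the probability of the observed sequence is: P(data | r = 1) = (6/7)(5/6)(1/5)(4/4) = 1/7; P(data | r = 2) = (5/7)(4/6)(2/5)(3/4) = 1/7; P(data | r = 3) = (4/7)(3/6)(3/5)(2/4) = 3/35; P(data | r = 4) = (3/7)(2/6)(4/5)(1/4) = 1/35; P(data | r = 5) = (2/7)(1/6)(5/5)(0/4) = 0; P(data | r = 6) = (1/7)(0/6) = 0.
Multiplying each by its prior: 1/6 · 1/7 = 1/42, 1/6 · 1/7 = 1/42, 1/6 · 3/35 = 1/70, 1/6 · 1/35 = 1/210, 1/6 · 0 = 0, 1/6 · 0 = 0; summing to 1/15.
So P(r = 3 | data) = (1/70) / (1/15) = 3/14.

0.2143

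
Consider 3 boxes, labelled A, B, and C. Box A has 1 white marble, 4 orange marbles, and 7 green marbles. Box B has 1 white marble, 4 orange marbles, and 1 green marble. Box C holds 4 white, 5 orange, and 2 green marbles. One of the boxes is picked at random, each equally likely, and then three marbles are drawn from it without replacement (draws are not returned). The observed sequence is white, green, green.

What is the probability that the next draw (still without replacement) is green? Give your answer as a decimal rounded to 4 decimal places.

0.4430

The likelihood of the observed sequence under each hypothesis: P(data | box A) = (1/12)(7/11)(6/10) = 0.031818; P(data | box B) = (1/6)(1/5)(0/4) = 0; P(data | box C) = (4/11)(2/10)(1/9) = 0.0080808.
Multiplying each by its prior: 1/3 · 0.031818 = 0.010606, 1/3 · 0 = 0, 1/3 · 0.0080808 = 0.0026936; these sum to 0.0133.
Dividing through by the total gives posterior P(box A | data) = 0.79747, P(box B | data) = 0, P(box C | data) = 0.20253.
The predictive probability is P(green next | data) = (5/9)(0.79747) + (0)(0.20253) = 0.44304.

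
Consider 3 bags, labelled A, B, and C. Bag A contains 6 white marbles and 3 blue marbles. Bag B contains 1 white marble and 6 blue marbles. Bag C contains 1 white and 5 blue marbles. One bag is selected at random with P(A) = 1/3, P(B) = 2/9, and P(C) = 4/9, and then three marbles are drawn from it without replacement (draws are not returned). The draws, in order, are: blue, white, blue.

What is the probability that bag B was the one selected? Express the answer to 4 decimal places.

0.2449

Under each hypothesis, the probability of the observed sequence is: P(data | bag A) = (3/9)(6/8)(2/7) = 1/14; P(data | bag B) = (6/7)(1/6)(5/5) = 1/7; P(data | bag C) = (5/6)(1/5)(4/4) = 1/6.
The prior-weighted likelihoods are 1/3 · 1/14 = 1/42, 2/9 · 1/7 = 2/63, 4/9 · 1/6 = 2/27; these sum to 7/54.
So P(bag B | data) = (2/63) / (7/54) = 12/49.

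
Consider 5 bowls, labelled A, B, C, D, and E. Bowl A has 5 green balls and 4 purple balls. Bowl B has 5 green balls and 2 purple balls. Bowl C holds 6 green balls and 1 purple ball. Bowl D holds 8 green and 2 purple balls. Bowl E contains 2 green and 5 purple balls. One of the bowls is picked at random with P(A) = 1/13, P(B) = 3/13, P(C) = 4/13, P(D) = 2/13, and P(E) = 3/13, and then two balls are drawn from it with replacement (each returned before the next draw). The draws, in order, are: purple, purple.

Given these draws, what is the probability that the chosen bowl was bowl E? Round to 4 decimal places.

Under each hypothesis, the probability of the observed sequence is: P(data | bowl A) = (4/9)(4/9) = 0.19753; P(data | bowl B) = (2/7)(2/7) = 0.081633; P(data | bowl C) = (1/7)(1/7) = 0.020408; P(data | bowl D) = (2/10)(2/10) = 0.04; P(data | bowl E) = (5/7)(5/7) = 0.5102.
Multiplying each by its prior: 1/13 · 0.19753 = 0.015195, 3/13 · 0.081633 = 0.018838, 4/13 · 0.020408 = 0.0062794, 2/13 · 0.04 = 0.0061538, 3/13 · 0.5102 = 0.11774; summing to 0.16421.
So P(bowl E | data) = (0.11774) / (0.16421) = 0.71702.

0.7170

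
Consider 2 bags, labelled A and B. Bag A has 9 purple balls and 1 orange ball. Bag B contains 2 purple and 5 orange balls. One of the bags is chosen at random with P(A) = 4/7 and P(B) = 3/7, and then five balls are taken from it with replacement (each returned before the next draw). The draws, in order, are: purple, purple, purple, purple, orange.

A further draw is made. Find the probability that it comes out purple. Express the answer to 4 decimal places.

Under each hypothesis, the probability of the observed sequence is: P(data | bag A) = (9/10)(9/10)(9/10)(9/10)(1/10) = 0.06561; P(data | bag B) = (2/7)(2/7)(2/7)(2/7)(5/7) = 0.0047599.
Multiplying each by its prior: 4/7 · 0.06561 = 0.037491, 3/7 · 0.0047599 = 0.00204; these sum to 0.039531.
Dividing through by the total gives posterior P(bag A | data) = 0.9484, P(bag B | data) = 0.051604.
So P(purple next | data) = Σ P(purple next | H) P(H | data) = (9/10)(0.9484) + (2/7)(0.051604) = 0.8683.

0.8683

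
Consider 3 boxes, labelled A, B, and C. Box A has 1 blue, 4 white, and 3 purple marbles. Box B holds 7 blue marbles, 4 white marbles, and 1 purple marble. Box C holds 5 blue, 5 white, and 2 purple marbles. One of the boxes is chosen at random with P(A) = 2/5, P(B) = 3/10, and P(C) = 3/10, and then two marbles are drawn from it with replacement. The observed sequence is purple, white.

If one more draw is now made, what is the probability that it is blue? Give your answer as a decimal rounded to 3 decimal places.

For each hypothesis, P(data | H) works out to: P(data | box A) = (3/8)(4/8) = 3/16; P(data | box B) = (1/12)(4/12) = 1/36; P(data | box C) = (2/12)(5/12) = 5/72.
Multiplying each by its prior: 2/5 · 3/16 = 3/40, 3/10 · 1/36 = 1/120, 3/10 · 5/72 = 1/48; summing to 5/48.
Normalising, the posterior is P(box A | data) = 18/25, P(box B | data) = 2/25, P(box C | data) = 1/5.
Averaging over the posterior, P(blue next | data) = (1/8)(18/25) + (7/12)(2/25) + (5/12)(1/5) = 11/50.

0.220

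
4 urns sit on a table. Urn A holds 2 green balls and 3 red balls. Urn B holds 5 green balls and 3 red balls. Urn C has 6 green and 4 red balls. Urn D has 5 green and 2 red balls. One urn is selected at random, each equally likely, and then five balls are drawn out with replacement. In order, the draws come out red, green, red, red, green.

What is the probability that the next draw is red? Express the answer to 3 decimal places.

For each hypothesis, P(data | H) works out to: P(data | urn A) = (3/5)(2/5)(3/5)(3/5)(2/5) = 0.03456; P(data | urn B) = (3/8)(5/8)(3/8)(3/8)(5/8) = 0.020599; P(data | urn C) = (4/10)(6/10)(4/10)(4/10)(6/10) = 0.02304; P(data | urn D) = (2/7)(5/7)(2/7)(2/7)(5/7) = 0.0119.
Multiplying each by its prior: 1/4 · 0.03456 = 0.00864, 1/4 · 0.020599 = 0.0051498, 1/4 · 0.02304 = 0.00576, 1/4 · 0.0119 = 0.002975; these sum to 0.022525.
Normalising, the posterior is P(urn A | data) = 0.38358, P(urn B | data) = 0.22863, P(urn C | data) = 0.25572, P(urn D | data) = 0.13207.
The predictive probability is P(red next | data) = (3/5)(0.38358) + (3/8)(0.22863) + (2/5)(0.25572) + (2/7)(0.13207) = 0.45591.

0.456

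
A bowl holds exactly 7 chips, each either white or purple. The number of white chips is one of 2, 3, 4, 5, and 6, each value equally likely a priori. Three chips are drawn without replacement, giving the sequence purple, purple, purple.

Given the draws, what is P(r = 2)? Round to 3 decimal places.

0.667

Compute the likelihood of the observed sequence for each case: P(data | r = 2) = (5/7)(4/6)(3/5) = 2/7; P(data | r = 3) = (4/7)(3/6)(2/5) = 4/35; P(data | r = 4) = (3/7)(2/6)(1/5) = 1/35; P(data | r = 5) = (2/7)(1/6)(0/5) = 0; P(data | r = 6) = (1/7)(0/6) = 0.
Multiplying each by its prior: 1/5 · 2/7 = 2/35, 1/5 · 4/35 = 4/175, 1/5 · 1/35 = 1/175, 1/5 · 0 = 0, 1/5 · 0 = 0; summing to 3/35.
Hence P(r = 2 | data) = (2/35) / (3/35) = 2/3.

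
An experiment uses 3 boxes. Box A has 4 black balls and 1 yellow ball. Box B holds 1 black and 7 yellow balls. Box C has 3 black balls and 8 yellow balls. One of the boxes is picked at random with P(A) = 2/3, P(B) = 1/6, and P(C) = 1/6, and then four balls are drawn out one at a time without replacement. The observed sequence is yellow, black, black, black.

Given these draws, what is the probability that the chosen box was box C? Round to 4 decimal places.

For each hypothesis, P(data | H) works out to: P(data | box A) = (1/5)(4/4)(3/3)(2/2) = 1/5; P(data | box B) = (7/8)(1/7)(0/6) = 0; P(data | box C) = (8/11)(3/10)(2/9)(1/8) = 1/165.
The prior-weighted likelihoods are 2/3 · 1/5 = 2/15, 1/6 · 0 = 0, 1/6 · 1/165 = 1/990; these sum to 133/990.
Hence P(box C | data) = (1/990) / (133/990) = 1/133.

0.0075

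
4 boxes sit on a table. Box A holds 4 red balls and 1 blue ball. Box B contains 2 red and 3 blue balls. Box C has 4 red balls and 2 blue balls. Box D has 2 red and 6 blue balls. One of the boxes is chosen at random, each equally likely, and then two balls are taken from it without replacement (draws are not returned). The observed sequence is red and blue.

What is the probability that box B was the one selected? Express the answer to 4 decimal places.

0.3058

The likelihood of the observed sequence under each hypothesis: P(data | box A) = (4/5)(1/4) = 1/5; P(data | box B) = (2/5)(3/4) = 3/10; P(data | box C) = (4/6)(2/5) = 4/15; P(data | box D) = (2/8)(6/7) = 3/14.
The prior-weighted likelihoods are 1/4 · 1/5 = 1/20, 1/4 · 3/10 = 3/40, 1/4 · 4/15 = 1/15, 1/4 · 3/14 = 3/56; summing to 103/420.
So P(box B | data) = (3/40) / (103/420) = 63/206.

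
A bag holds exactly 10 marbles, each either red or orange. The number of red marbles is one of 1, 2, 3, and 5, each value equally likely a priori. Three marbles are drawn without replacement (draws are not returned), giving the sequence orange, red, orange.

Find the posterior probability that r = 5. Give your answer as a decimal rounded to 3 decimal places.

0.244

The likelihood of the observed sequence under each hypothesis: P(data | r = 1) = (9/10)(1/9)(8/8) = 1/10; P(data | r = 2) = (8/10)(2/9)(7/8) = 7/45; P(data | r = 3) = (7/10)(3/9)(6/8) = 7/40; P(data | r = 5) = (5/10)(5/9)(4/8) = 5/36.
The prior-weighted likelihoods are 1/4 · 1/10 = 1/40, 1/4 · 7/45 = 7/180, 1/4 · 7/40 = 7/160, 1/4 · 5/36 = 5/144; summing to 41/288.
So P(r = 5 | data) = (5/144) / (41/288) = 10/41.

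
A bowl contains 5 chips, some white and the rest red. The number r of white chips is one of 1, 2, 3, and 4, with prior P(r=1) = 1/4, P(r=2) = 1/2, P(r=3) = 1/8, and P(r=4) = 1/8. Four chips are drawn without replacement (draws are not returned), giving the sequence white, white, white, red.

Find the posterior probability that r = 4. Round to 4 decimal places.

Compute the likelihood of the observed sequence for each case: P(data | r = 1) = (1/5)(0/4) = 0; P(data | r = 2) = (2/5)(1/4)(0/3) = 0; P(data | r = 3) = (3/5)(2/4)(1/3)(2/2) = 1/10; P(data | r = 4) = (4/5)(3/4)(2/3)(1/2) = 1/5.
Multiplying each by its prior: 1/4 · 0 = 0, 1/2 · 0 = 0, 1/8 · 1/10 = 1/80, 1/8 · 1/5 = 1/40; summing to 3/80.
So P(r = 4 | data) = (1/40) / (3/80) = 2/3.

0.6667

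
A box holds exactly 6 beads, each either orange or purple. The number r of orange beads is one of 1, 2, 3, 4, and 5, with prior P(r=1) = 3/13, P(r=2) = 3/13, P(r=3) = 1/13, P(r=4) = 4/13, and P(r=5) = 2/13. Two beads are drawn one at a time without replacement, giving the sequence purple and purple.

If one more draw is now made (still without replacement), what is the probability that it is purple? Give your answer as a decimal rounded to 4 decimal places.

0.5864

Compute the likelihood of the observed sequence for each case: P(data | r = 1) = (5/6)(4/5) = 2/3; P(data | r = 2) = (4/6)(3/5) = 2/5; P(data | r = 3) = (3/6)(2/5) = 1/5; P(data | r = 4) = (2/6)(1/5) = 1/15; P(data | r = 5) = (1/6)(0/5) = 0.
Weighting by the prior gives 3/13 · 2/3 = 2/13, 3/13 · 2/5 = 6/65, 1/13 · 1/5 = 1/65, 4/13 · 1/15 = 4/195, 2/13 · 0 = 0; summing to 11/39.
Normalising, the posterior is P(r = 1 | data) = 6/11, P(r = 2 | data) = 18/55, P(r = 3 | data) = 3/55, P(r = 4 | data) = 4/55, P(r = 5 | data) = 0.
The predictive probability is P(purple next | data) = (3/4)(6/11) + (1/2)(18/55) + (1/4)(3/55) + (0)(4/55) = 129/220.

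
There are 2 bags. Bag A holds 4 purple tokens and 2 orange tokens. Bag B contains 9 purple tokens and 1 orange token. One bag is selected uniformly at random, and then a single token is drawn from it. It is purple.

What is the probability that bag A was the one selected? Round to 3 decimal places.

0.426

The likelihood of this draw under each hypothesis: P(data | bag A) = (4/6) = 2/3; P(data | bag B) = (9/10) = 9/10.
Weighting by the prior gives 1/2 · 2/3 = 1/3, 1/2 · 9/10 = 9/20; summing to 47/60.
By Bayes' rule, P(bag A | data) = (1/3) / (47/60) = 20/47.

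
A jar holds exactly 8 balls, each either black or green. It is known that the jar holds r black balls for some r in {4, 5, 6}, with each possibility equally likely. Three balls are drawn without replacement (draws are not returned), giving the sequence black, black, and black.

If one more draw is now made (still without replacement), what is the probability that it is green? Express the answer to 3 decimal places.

The likelihood of the observed sequence under each hypothesis: P(data | r = 4) = (4/8)(3/7)(2/6) = 1/14; P(data | r = 5) = (5/8)(4/7)(3/6) = 5/28; P(data | r = 6) = (6/8)(5/7)(4/6) = 5/14.
Multiplying each by its prior: 1/3 · 1/14 = 1/42, 1/3 · 5/28 = 5/84, 1/3 · 5/14 = 5/42; these sum to 17/84.
The posterior is then P(r = 4 | data) = 2/17, P(r = 5 | data) = 5/17, P(r = 6 | data) = 10/17.
Averaging over the posterior, P(green next | data) = (4/5)(2/17) + (3/5)(5/17) + (2/5)(10/17) = 43/85.

0.506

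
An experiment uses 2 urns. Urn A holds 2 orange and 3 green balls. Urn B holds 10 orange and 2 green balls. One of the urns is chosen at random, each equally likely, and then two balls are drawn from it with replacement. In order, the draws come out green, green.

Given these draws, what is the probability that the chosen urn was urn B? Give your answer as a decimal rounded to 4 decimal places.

0.0716

The likelihood of the observed sequence under each hypothesis: P(data | urn A) = (3/5)(3/5) = 0.36; P(data | urn B) = (2/12)(2/12) = 0.027778.
Multiplying each by its prior: 1/2 · 0.36 = 0.18, 1/2 · 0.027778 = 0.013889; summing to 0.19389.
Therefore the posterior P(urn B | data) = (0.013889) / (0.19389) = 0.071633.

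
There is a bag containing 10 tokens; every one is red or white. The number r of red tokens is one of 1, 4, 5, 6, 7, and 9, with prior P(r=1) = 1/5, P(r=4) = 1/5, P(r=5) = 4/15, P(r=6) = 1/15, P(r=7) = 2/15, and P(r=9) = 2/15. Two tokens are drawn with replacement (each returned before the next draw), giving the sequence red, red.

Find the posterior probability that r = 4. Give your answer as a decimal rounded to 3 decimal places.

0.107

For each hypothesis, P(data | H) works out to: P(data | r = 1) = (1/10)(1/10) = 1/100; P(data | r = 4) = (4/10)(4/10) = 4/25; P(data | r = 5) = (5/10)(5/10) = 1/4; P(data | r = 6) = (6/10)(6/10) = 9/25; P(data | r = 7) = (7/10)(7/10) = 49/100; P(data | r = 9) = (9/10)(9/10) = 81/100.
Weighting by the prior gives 1/5 · 1/100 = 1/500, 1/5 · 4/25 = 4/125, 4/15 · 1/4 = 1/15, 1/15 · 9/25 = 3/125, 2/15 · 49/100 = 49/750, 2/15 · 81/100 = 27/250; these sum to 149/500.
Therefore the posterior P(r = 4 | data) = (4/125) / (149/500) = 16/149.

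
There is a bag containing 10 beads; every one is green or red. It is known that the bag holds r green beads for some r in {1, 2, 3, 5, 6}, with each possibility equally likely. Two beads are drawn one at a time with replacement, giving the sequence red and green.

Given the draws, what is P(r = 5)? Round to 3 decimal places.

0.263

Compute the likelihood of the observed sequence for each case: P(data | r = 1) = (9/10)(1/10) = 9/100; P(data | r = 2) = (8/10)(2/10) = 4/25; P(data | r = 3) = (7/10)(3/10) = 21/100; P(data | r = 5) = (5/10)(5/10) = 1/4; P(data | r = 6) = (4/10)(6/10) = 6/25.
The prior-weighted likelihoods are 1/5 · 9/100 = 9/500, 1/5 · 4/25 = 4/125, 1/5 · 21/100 = 21/500, 1/5 · 1/4 = 1/20, 1/5 · 6/25 = 6/125; these sum to 19/100.
Therefore the posterior P(r = 5 | data) = (1/20) / (19/100) = 5/19.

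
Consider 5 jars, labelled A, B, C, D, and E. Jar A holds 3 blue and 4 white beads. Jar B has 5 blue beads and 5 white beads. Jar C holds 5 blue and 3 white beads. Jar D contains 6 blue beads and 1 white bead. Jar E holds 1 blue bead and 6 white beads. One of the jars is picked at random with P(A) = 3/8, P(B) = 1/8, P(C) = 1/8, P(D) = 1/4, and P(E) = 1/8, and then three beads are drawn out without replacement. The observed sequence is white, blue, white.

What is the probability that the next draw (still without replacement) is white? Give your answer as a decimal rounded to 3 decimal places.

For each hypothesis, P(data | H) works out to: P(data | jar A) = (4/7)(3/6)(3/5) = 0.17143; P(data | jar B) = (5/10)(5/9)(4/8) = 0.13889; P(data | jar C) = (3/8)(5/7)(2/6) = 0.089286; P(data | jar D) = (1/7)(6/6)(0/5) = 0; P(data | jar E) = (6/7)(1/6)(5/5) = 0.14286.
Weighting by the prior gives 3/8 · 0.17143 = 0.064286, 1/8 · 0.13889 = 0.017361, 1/8 · 0.089286 = 0.011161, 1/4 · 0 = 0, 1/8 · 0.14286 = 0.017857; these sum to 0.11066.
Dividing through by the total gives posterior P(jar A | data) = 0.58091, P(jar B | data) = 0.15688, P(jar C | data) = 0.10085, P(jar D | data) = 0, P(jar E | data) = 0.16136.
The predictive probability is P(white next | data) = (1/2)(0.58091) + (3/7)(0.15688) + (1/5)(0.10085) + (1)(0.16136) = 0.53922.

0.539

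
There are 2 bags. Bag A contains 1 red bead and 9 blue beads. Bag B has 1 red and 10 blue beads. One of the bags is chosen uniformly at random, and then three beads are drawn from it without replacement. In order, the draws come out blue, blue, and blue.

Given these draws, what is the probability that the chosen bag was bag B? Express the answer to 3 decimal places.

Under each hypothesis, the probability of the observed sequence is: P(data | bag A) = (9/10)(8/9)(7/8) = 7/10; P(data | bag B) = (10/11)(9/10)(8/9) = 8/11.
The prior-weighted likelihoods are 1/2 · 7/10 = 7/20, 1/2 · 8/11 = 4/11; summing to 157/220.
Therefore the posterior P(bag B | data) = (4/11) / (157/220) = 80/157.

0.510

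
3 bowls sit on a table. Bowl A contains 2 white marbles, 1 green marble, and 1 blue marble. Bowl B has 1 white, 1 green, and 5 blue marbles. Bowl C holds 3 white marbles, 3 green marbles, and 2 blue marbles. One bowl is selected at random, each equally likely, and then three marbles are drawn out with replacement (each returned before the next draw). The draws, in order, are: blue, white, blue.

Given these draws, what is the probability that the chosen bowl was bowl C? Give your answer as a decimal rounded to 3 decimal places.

Under each hypothesis, the probability of the observed sequence is: P(data | bowl A) = (1/4)(2/4)(1/4) = 0.03125; P(data | bowl B) = (5/7)(1/7)(5/7) = 0.072886; P(data | bowl C) = (2/8)(3/8)(2/8) = 0.023438.
Multiplying each by its prior: 1/3 · 0.03125 = 0.010417, 1/3 · 0.072886 = 0.024295, 1/3 · 0.023438 = 0.0078125; with total 0.042525.
So P(bowl C | data) = (0.0078125) / (0.042525) = 0.18372.

0.184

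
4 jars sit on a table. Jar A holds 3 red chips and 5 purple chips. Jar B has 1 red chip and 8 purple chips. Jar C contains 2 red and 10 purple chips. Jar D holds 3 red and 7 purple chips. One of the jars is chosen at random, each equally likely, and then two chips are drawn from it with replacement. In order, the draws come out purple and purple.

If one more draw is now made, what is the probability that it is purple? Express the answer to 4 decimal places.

0.7899

The likelihood of the observed sequence under each hypothesis: P(data | jar A) = (5/8)(5/8) = 0.39062; P(data | jar B) = (8/9)(8/9) = 0.79012; P(data | jar C) = (10/12)(10/12) = 0.69444; P(data | jar D) = (7/10)(7/10) = 0.49.
Weighting by the prior gives 1/4 · 0.39062 = 0.097656, 1/4 · 0.79012 = 0.19753, 1/4 · 0.69444 = 0.17361, 1/4 · 0.49 = 0.1225; with total 0.5913.
The posterior is then P(jar A | data) = 0.16516, P(jar B | data) = 0.33406, P(jar C | data) = 0.29361, P(jar D | data) = 0.20717.
Averaging over the posterior, P(purple next | data) = (5/8)(0.16516) + (8/9)(0.33406) + (5/6)(0.29361) + (7/10)(0.20717) = 0.78986.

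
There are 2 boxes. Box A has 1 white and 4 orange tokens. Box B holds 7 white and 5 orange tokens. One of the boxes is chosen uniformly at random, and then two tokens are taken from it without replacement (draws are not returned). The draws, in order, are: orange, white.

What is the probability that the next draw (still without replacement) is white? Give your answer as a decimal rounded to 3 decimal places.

Compute the likelihood of the observed sequence for each case: P(data | box A) = (4/5)(1/4) = 0.2; P(data | box B) = (5/12)(7/11) = 0.26515.
Multiplying each by its prior: 1/2 · 0.2 = 0.1, 1/2 · 0.26515 = 0.13258; these sum to 0.23258.
Normalising, the posterior is P(box A | data) = 0.42997, P(box B | data) = 0.57003.
The predictive probability is P(white next | data) = (0)(0.42997) + (3/5)(0.57003) = 0.34202.

0.342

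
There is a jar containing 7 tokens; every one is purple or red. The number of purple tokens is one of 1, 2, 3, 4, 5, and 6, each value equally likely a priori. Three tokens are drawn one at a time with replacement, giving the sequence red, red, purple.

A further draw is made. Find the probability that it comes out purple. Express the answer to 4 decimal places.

0.4082

The likelihood of the observed sequence under each hypothesis: P(data | r = 1) = (6/7)(6/7)(1/7) = 0.10496; P(data | r = 2) = (5/7)(5/7)(2/7) = 0.14577; P(data | r = 3) = (4/7)(4/7)(3/7) = 0.13994; P(data | r = 4) = (3/7)(3/7)(4/7) = 0.10496; P(data | r = 5) = (2/7)(2/7)(5/7) = 0.058309; P(data | r = 6) = (1/7)(1/7)(6/7) = 0.017493.
The prior-weighted likelihoods are 1/6 · 0.10496 = 0.017493, 1/6 · 0.14577 = 0.024295, 1/6 · 0.13994 = 0.023324, 1/6 · 0.10496 = 0.017493, 1/6 · 0.058309 = 0.0097182, 1/6 · 0.017493 = 0.0029155; these sum to 0.095238.
The posterior is then P(r = 1 | data) = 0.18367, P(r = 2 | data) = 0.2551, P(r = 3 | data) = 0.2449, P(r = 4 | data) = 0.18367, P(r = 5 | data) = 0.10204, P(r = 6 | data) = 0.030612.
Averaging over the posterior, P(purple next | data) = (1/7)(0.18367) + (2/7)(0.2551) + (3/7)(0.2449) + (4/7)(0.18367) + (5/7)(0.10204) + (6/7)(0.030612) = 0.40816.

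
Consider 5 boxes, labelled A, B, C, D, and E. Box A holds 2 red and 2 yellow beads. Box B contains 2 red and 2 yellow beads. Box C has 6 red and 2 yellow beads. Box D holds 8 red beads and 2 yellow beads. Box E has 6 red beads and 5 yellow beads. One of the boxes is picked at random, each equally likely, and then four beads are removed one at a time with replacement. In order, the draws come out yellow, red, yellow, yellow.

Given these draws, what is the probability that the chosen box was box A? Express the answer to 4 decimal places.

0.3216

The likelihood of the observed sequence under each hypothesis: P(data | box A) = (2/4)(2/4)(2/4)(2/4) = 0.0625; P(data | box B) = (2/4)(2/4)(2/4)(2/4) = 0.0625; P(data | box C) = (2/8)(6/8)(2/8)(2/8) = 0.011719; P(data | box D) = (2/10)(8/10)(2/10)(2/10) = 0.0064; P(data | box E) = (5/11)(6/11)(5/11)(5/11) = 0.051226.
Multiplying each by its prior: 1/5 · 0.0625 = 0.0125, 1/5 · 0.0625 = 0.0125, 1/5 · 0.011719 = 0.0023437, 1/5 · 0.0064 = 0.00128, 1/5 · 0.051226 = 0.010245; with total 0.038869.
Therefore the posterior P(box A | data) = (0.0125) / (0.038869) = 0.32159.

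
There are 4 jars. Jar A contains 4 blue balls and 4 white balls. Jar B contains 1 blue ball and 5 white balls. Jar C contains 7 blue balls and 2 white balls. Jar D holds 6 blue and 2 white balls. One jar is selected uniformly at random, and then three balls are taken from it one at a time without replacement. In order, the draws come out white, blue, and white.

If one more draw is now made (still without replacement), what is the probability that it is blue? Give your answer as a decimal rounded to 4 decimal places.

0.4000

The likelihood of the observed sequence under each hypothesis: P(data | jar A) = (4/8)(4/7)(3/6) = 1/7; P(data | jar B) = (5/6)(1/5)(4/4) = 1/6; P(data | jar C) = (2/9)(7/8)(1/7) = 1/36; P(data | jar D) = (2/8)(6/7)(1/6) = 1/28.
Weighting by the prior gives 1/4 · 1/7 = 1/28, 1/4 · 1/6 = 1/24, 1/4 · 1/36 = 1/144, 1/4 · 1/28 = 1/112; with total 47/504.
Normalising, the posterior is P(jar A | data) = 18/47, P(jar B | data) = 21/47, P(jar C | data) = 7/94, P(jar D | data) = 9/94.
Averaging over the posterior, P(blue next | data) = (3/5)(18/47) + (0)(21/47) + (1)(7/94) + (1)(9/94) = 2/5.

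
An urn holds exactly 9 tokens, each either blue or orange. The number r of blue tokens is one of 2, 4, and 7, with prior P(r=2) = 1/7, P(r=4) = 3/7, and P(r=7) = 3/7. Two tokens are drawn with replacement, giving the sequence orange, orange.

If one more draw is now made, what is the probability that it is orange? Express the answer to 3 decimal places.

0.606

For each hypothesis, P(data | H) works out to: P(data | r = 2) = (7/9)(7/9) = 49/81; P(data | r = 4) = (5/9)(5/9) = 25/81; P(data | r = 7) = (2/9)(2/9) = 4/81.
Weighting by the prior gives 1/7 · 49/81 = 7/81, 3/7 · 25/81 = 25/189, 3/7 · 4/81 = 4/189; these sum to 136/567.
Normalising, the posterior is P(r = 2 | data) = 49/136, P(r = 4 | data) = 75/136, P(r = 7 | data) = 3/34.
Averaging over the posterior, P(orange next | data) = (7/9)(49/136) + (5/9)(75/136) + (2/9)(3/34) = 371/612.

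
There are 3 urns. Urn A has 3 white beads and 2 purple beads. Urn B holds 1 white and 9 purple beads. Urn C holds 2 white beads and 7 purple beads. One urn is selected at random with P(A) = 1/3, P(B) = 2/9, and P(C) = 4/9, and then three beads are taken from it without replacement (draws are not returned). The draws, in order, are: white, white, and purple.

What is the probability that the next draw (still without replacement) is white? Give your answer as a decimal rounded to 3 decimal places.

Under each hypothesis, the probability of the observed sequence is: P(data | urn A) = (3/5)(2/4)(2/3) = 1/5; P(data | urn B) = (1/10)(0/9) = 0; P(data | urn C) = (2/9)(1/8)(7/7) = 1/36.
The prior-weighted likelihoods are 1/3 · 1/5 = 1/15, 2/9 · 0 = 0, 4/9 · 1/36 = 1/81; with total 32/405.
Normalising, the posterior is P(urn A | data) = 27/32, P(urn B | data) = 0, P(urn C | data) = 5/32.
Averaging over the posterior, P(white next | data) = (1/2)(27/32) + (0)(5/32) = 27/64.

0.422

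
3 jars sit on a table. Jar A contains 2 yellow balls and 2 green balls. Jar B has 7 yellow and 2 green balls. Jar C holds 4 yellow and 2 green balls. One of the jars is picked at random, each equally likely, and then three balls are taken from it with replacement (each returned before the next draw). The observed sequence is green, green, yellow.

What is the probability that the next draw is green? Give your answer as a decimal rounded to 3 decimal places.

0.403

Compute the likelihood of the observed sequence for each case: P(data | jar A) = (2/4)(2/4)(2/4) = 0.125; P(data | jar B) = (2/9)(2/9)(7/9) = 0.038409; P(data | jar C) = (2/6)(2/6)(4/6) = 0.074074.
Multiplying each by its prior: 1/3 · 0.125 = 0.041667, 1/3 · 0.038409 = 0.012803, 1/3 · 0.074074 = 0.024691; summing to 0.079161.
Dividing through by the total gives posterior P(jar A | data) = 0.52635, P(jar B | data) = 0.16173, P(jar C | data) = 0.31191.
So P(green next | data) = Σ P(green next | H) P(H | data) = (1/2)(0.52635) + (2/9)(0.16173) + (1/3)(0.31191) = 0.40309.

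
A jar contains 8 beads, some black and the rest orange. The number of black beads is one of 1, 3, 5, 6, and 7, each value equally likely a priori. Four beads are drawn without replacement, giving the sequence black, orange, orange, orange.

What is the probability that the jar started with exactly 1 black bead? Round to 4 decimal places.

For each hypothesis, P(data | H) works out to: P(data | r = 1) = (1/8)(7/7)(6/6)(5/5) = 1/8; P(data | r = 3) = (3/8)(5/7)(4/6)(3/5) = 3/28; P(data | r = 5) = (5/8)(3/7)(2/6)(1/5) = 1/56; P(data | r = 6) = (6/8)(2/7)(1/6)(0/5) = 0; P(data | r = 7) = (7/8)(1/7)(0/6) = 0.
Multiplying each by its prior: 1/5 · 1/8 = 1/40, 1/5 · 3/28 = 3/140, 1/5 · 1/56 = 1/280, 1/5 · 0 = 0, 1/5 · 0 = 0; with total 1/20.
Therefore the posterior P(r = 1 | data) = (1/40) / (1/20) = 1/2.

0.5000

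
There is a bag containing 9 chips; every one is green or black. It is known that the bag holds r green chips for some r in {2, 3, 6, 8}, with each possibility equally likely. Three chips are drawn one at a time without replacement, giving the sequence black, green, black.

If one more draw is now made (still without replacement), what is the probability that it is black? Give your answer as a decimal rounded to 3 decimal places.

Compute the likelihood of the observed sequence for each case: P(data | r = 2) = (7/9)(2/8)(6/7) = 1/6; P(data | r = 3) = (6/9)(3/8)(5/7) = 5/28; P(data | r = 6) = (3/9)(6/8)(2/7) = 1/14; P(data | r = 8) = (1/9)(8/8)(0/7) = 0.
Weighting by the prior gives 1/4 · 1/6 = 1/24, 1/4 · 5/28 = 5/112, 1/4 · 1/14 = 1/56, 1/4 · 0 = 0; summing to 5/48.
The posterior is then P(r = 2 | data) = 2/5, P(r = 3 | data) = 3/7, P(r = 6 | data) = 6/35, P(r = 8 | data) = 0.
Averaging over the posterior, P(black next | data) = (5/6)(2/5) + (2/3)(3/7) + (1/6)(6/35) = 68/105.

0.648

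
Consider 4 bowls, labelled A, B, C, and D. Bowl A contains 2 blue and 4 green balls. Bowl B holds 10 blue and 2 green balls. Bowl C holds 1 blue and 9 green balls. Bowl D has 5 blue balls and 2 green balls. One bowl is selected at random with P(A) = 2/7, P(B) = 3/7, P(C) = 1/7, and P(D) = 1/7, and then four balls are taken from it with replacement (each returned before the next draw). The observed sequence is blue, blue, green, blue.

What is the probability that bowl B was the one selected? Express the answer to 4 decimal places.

0.6520

Compute the likelihood of the observed sequence for each case: P(data | bowl A) = (2/6)(2/6)(4/6)(2/6) = 0.024691; P(data | bowl B) = (10/12)(10/12)(2/12)(10/12) = 0.096451; P(data | bowl C) = (1/10)(1/10)(9/10)(1/10) = 0.0009; P(data | bowl D) = (5/7)(5/7)(2/7)(5/7) = 0.10412.
Multiplying each by its prior: 2/7 · 0.024691 = 0.0070547, 3/7 · 0.096451 = 0.041336, 1/7 · 0.0009 = 0.00012857, 1/7 · 0.10412 = 0.014875; these sum to 0.063394.
By Bayes' rule, P(bowl B | data) = (0.041336) / (0.063394) = 0.65205.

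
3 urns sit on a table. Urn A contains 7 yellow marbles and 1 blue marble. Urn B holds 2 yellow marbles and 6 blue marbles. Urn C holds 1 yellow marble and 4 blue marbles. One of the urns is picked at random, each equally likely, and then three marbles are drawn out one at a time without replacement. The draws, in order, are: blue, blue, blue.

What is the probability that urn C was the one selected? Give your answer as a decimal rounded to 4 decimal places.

Under each hypothesis, the probability of the observed sequence is: P(data | urn A) = (1/8)(0/7) = 0; P(data | urn B) = (6/8)(5/7)(4/6) = 5/14; P(data | urn C) = (4/5)(3/4)(2/3) = 2/5.
Multiplying each by its prior: 1/3 · 0 = 0, 1/3 · 5/14 = 5/42, 1/3 · 2/5 = 2/15; these sum to 53/210.
Hence P(urn C | data) = (2/15) / (53/210) = 28/53.

0.5283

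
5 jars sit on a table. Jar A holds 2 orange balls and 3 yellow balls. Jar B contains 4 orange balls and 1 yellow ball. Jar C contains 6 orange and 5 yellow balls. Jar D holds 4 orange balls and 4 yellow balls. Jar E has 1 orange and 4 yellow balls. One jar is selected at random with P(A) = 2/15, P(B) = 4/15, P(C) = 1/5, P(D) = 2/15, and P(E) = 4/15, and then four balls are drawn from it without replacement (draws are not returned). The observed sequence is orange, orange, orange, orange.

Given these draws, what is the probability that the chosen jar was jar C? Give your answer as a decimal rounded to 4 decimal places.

0.1413

Compute the likelihood of the observed sequence for each case: P(data | jar A) = (2/5)(1/4)(0/3) = 0; P(data | jar B) = (4/5)(3/4)(2/3)(1/2) = 0.2; P(data | jar C) = (6/11)(5/10)(4/9)(3/8) = 0.045455; P(data | jar D) = (4/8)(3/7)(2/6)(1/5) = 0.014286; P(data | jar E) = (1/5)(0/4) = 0.
Weighting by the prior gives 2/15 · 0 = 0, 4/15 · 0.2 = 0.053333, 1/5 · 0.045455 = 0.0090909, 2/15 · 0.014286 = 0.0019048, 4/15 · 0 = 0; these sum to 0.064329.
So P(jar C | data) = (0.0090909) / (0.064329) = 0.14132.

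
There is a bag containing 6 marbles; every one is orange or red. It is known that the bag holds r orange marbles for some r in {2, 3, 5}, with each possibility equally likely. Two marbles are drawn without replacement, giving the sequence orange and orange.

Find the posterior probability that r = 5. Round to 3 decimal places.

0.714

Compute the likelihood of the observed sequence for each case: P(data | r = 2) = (2/6)(1/5) = 1/15; P(data | r = 3) = (3/6)(2/5) = 1/5; P(data | r = 5) = (5/6)(4/5) = 2/3.
Weighting by the prior gives 1/3 · 1/15 = 1/45, 1/3 · 1/5 = 1/15, 1/3 · 2/3 = 2/9; with total 14/45.
Therefore the posterior P(r = 5 | data) = (2/9) / (14/45) = 5/7.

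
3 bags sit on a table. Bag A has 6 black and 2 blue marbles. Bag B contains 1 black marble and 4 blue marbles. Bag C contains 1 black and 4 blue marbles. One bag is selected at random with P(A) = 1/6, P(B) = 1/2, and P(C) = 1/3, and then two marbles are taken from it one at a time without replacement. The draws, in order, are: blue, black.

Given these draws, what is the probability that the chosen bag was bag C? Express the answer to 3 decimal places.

0.329

The likelihood of the observed sequence under each hypothesis: P(data | bag A) = (2/8)(6/7) = 3/14; P(data | bag B) = (4/5)(1/4) = 1/5; P(data | bag C) = (4/5)(1/4) = 1/5.
The prior-weighted likelihoods are 1/6 · 3/14 = 1/28, 1/2 · 1/5 = 1/10, 1/3 · 1/5 = 1/15; with total 17/84.
Hence P(bag C | data) = (1/15) / (17/84) = 28/85.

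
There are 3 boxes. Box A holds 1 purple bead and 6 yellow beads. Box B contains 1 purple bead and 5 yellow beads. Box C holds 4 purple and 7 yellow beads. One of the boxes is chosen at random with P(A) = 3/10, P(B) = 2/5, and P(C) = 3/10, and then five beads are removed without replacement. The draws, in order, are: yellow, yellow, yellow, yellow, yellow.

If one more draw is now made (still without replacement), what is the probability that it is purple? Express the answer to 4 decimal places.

Compute the likelihood of the observed sequence for each case: P(data | box A) = (6/7)(5/6)(4/5)(3/4)(2/3) = 0.28571; P(data | box B) = (5/6)(4/5)(3/4)(2/3)(1/2) = 0.16667; P(data | box C) = (7/11)(6/10)(5/9)(4/8)(3/7) = 0.045455.
The prior-weighted likelihoods are 3/10 · 0.28571 = 0.085714, 2/5 · 0.16667 = 0.066667, 3/10 · 0.045455 = 0.013636; with total 0.16602.
Dividing through by the total gives posterior P(box A | data) = 0.5163, P(box B | data) = 0.40156, P(box C | data) = 0.082138.
The predictive probability is P(purple next | data) = (1/2)(0.5163) + (1)(0.40156) + (2/3)(0.082138) = 0.71447.

0.7145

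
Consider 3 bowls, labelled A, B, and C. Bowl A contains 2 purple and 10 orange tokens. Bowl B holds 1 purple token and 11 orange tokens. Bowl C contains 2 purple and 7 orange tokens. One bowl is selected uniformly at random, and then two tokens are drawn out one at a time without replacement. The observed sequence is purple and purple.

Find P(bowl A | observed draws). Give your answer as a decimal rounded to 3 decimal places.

Compute the likelihood of the observed sequence for each case: P(data | bowl A) = (2/12)(1/11) = 0.015152; P(data | bowl B) = (1/12)(0/11) = 0; P(data | bowl C) = (2/9)(1/8) = 0.027778.
Weighting by the prior gives 1/3 · 0.015152 = 0.0050505, 1/3 · 0 = 0, 1/3 · 0.027778 = 0.0092593; these sum to 0.01431.
Hence P(bowl A | data) = (0.0050505) / (0.01431) = 0.35294.

0.353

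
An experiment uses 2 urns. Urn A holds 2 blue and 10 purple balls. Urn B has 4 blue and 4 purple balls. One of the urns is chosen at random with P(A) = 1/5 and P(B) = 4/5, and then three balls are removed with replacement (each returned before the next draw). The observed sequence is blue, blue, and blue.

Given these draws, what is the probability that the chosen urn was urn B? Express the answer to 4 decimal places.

Under each hypothesis, the probability of the observed sequence is: P(data | urn A) = (2/12)(2/12)(2/12) = 0.0046296; P(data | urn B) = (4/8)(4/8)(4/8) = 0.125.
Multiplying each by its prior: 1/5 · 0.0046296 = 0.00092593, 4/5 · 0.125 = 0.1; with total 0.10093.
Hence P(urn B | data) = (0.1) / (0.10093) = 0.99083.

0.9908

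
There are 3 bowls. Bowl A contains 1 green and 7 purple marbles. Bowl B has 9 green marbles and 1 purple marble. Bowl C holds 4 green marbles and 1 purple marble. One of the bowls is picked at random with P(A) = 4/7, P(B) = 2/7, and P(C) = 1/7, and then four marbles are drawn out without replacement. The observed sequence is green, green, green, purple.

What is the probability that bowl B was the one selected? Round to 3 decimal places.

0.500

Compute the likelihood of the observed sequence for each case: P(data | bowl A) = (1/8)(0/7) = 0; P(data | bowl B) = (9/10)(8/9)(7/8)(1/7) = 1/10; P(data | bowl C) = (4/5)(3/4)(2/3)(1/2) = 1/5.
Weighting by the prior gives 4/7 · 0 = 0, 2/7 · 1/10 = 1/35, 1/7 · 1/5 = 1/35; these sum to 2/35.
By Bayes' rule, P(bowl B | data) = (1/35) / (2/35) = 1/2.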